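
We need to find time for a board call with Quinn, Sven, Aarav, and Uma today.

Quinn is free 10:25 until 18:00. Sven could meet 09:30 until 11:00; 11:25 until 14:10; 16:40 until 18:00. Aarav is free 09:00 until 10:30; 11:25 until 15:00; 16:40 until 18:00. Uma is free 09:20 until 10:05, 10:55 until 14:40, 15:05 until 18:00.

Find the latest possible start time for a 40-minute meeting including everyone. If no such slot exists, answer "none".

17:20

Quinn ∩ Sven: 10:25-11:00, 11:25-14:10, 16:40-18:00.
Quinn ∩ Sven ∩ Aarav: 10:25-10:30, 11:25-14:10, 16:40-18:00.
Quinn ∩ Sven ∩ Aarav ∩ Uma: 11:25-14:10, 16:40-18:00.
The last common window of at least 40 minutes is 16:40-18:00; a 40-minute meeting can start as late as 17:20 and still end by 18:00.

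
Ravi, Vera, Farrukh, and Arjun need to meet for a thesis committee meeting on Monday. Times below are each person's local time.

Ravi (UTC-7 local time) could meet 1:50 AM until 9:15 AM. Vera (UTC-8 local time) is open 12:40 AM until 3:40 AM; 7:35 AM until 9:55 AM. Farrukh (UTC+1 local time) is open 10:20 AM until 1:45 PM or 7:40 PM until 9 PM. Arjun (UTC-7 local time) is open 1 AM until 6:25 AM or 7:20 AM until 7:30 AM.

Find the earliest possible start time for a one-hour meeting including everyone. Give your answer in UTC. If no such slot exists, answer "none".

Ravi in UTC: 08:50-16:15 (add 7h to convert from UTC-7).
Vera in UTC: 08:40-11:40, 15:35-17:55 (add 8h to convert from UTC-8).
Farrukh in UTC: 09:20-12:45, 18:40-20:00 (subtract 1h to convert from UTC+1).
Arjun in UTC: 08:00-13:25, 14:20-14:30 (add 7h to convert from UTC-7).
Ravi ∩ Vera: 08:50-11:40, 15:35-16:15.
Ravi ∩ Vera ∩ Farrukh: 09:20-11:40.
Ravi ∩ Vera ∩ Farrukh ∩ Arjun: 09:20-11:40.
The first common window of at least 60 minutes is 09:20-11:40, so the earliest start is 09:20.

09:20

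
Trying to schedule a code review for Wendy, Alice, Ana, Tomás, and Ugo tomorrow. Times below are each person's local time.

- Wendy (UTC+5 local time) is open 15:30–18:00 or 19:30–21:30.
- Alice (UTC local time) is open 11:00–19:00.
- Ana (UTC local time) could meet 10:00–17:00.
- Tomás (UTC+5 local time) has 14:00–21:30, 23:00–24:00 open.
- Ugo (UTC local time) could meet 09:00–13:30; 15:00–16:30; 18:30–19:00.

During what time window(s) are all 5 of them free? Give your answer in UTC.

11:00-13:00, 15:00-16:30

Wendy in UTC: 10:30-13:00, 14:30-16:30 (subtract 5h to convert from UTC+5).
Alice in UTC: 11:00-19:00.
Ana in UTC: 10:00-17:00.
Tomás in UTC: 09:00-16:30, 18:00-19:00 (subtract 5h to convert from UTC+5).
Ugo in UTC: 09:00-13:30, 15:00-16:30, 18:30-19:00.
Wendy ∩ Alice: 11:00-13:00, 14:30-16:30.
Wendy ∩ Alice ∩ Ana: 11:00-13:00, 14:30-16:30.
Wendy ∩ Alice ∩ Ana ∩ Tomás: 11:00-13:00, 14:30-16:30.
Wendy ∩ Alice ∩ Ana ∩ Tomás ∩ Ugo: 11:00-13:00, 15:00-16:30.
So the common availability across everyone is 11:00-13:00, 15:00-16:30.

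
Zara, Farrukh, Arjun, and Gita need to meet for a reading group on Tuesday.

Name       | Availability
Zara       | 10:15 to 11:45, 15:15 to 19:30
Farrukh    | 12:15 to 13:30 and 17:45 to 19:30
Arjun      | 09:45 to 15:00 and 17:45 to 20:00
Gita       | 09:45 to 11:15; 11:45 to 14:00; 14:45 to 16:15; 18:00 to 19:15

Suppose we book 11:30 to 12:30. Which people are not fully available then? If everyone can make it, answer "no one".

Zara: not fully free for 11:30-12:30. Farrukh: not fully free for 11:30-12:30. Arjun: free for 11:30-12:30. Gita: not fully free for 11:30-12:30.

Farrukh, Gita, Zara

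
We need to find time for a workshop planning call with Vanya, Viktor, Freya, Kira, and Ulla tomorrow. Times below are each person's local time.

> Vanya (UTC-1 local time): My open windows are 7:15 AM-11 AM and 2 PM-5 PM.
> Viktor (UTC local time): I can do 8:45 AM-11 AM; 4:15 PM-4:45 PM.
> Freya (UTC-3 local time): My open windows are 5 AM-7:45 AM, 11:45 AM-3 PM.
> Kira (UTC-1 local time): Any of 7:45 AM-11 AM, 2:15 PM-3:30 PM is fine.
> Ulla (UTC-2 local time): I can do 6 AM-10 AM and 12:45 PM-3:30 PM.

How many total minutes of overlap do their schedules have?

Vanya in UTC: 08:15-12:00, 15:00-18:00 (add 1h to convert from UTC-1).
Viktor in UTC: 08:45-11:00, 16:15-16:45.
Freya in UTC: 08:00-10:45, 14:45-18:00 (add 3h to convert from UTC-3).
Kira in UTC: 08:45-12:00, 15:15-16:30 (add 1h to convert from UTC-1).
Ulla in UTC: 08:00-12:00, 14:45-17:30 (add 2h to convert from UTC-2).
Vanya ∩ Viktor: 08:45-11:00, 16:15-16:45.
Vanya ∩ Viktor ∩ Freya: 08:45-10:45, 16:15-16:45.
Vanya ∩ Viktor ∩ Freya ∩ Kira: 08:45-10:45, 16:15-16:30.
Vanya ∩ Viktor ∩ Freya ∩ Kira ∩ Ulla: 08:45-10:45, 16:15-16:30.
Those are the intersection windows.
Summing the common windows: 120 + 15 = 135 minutes.

135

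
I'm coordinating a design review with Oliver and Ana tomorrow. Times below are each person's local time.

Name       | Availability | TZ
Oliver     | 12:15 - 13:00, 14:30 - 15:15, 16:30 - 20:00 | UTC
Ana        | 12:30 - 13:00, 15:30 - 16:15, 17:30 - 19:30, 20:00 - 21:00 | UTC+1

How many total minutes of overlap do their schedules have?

Oliver in UTC: 12:15-13:00, 14:30-15:15, 16:30-20:00.
Ana in UTC: 11:30-12:00, 14:30-15:15, 16:30-18:30, 19:00-20:00 (subtract 1h to convert from UTC+1).
Oliver ∩ Ana: 14:30-15:15, 16:30-18:30, 19:00-20:00.
Summing the common windows: 45 + 120 + 60 = 225 minutes.

225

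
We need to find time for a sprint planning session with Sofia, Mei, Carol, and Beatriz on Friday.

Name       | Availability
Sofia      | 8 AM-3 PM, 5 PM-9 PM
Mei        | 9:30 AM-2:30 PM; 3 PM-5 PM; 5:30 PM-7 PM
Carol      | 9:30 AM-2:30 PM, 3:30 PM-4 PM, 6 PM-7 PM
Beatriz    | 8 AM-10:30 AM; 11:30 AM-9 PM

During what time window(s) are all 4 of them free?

09:30-10:30, 11:30-14:30, 18:00-19:00

Sofia ∩ Mei: 09:30-14:30, 17:30-19:00.
Sofia ∩ Mei ∩ Carol: 09:30-14:30, 18:00-19:00.
Sofia ∩ Mei ∩ Carol ∩ Beatriz: 09:30-10:30, 11:30-14:30, 18:00-19:00.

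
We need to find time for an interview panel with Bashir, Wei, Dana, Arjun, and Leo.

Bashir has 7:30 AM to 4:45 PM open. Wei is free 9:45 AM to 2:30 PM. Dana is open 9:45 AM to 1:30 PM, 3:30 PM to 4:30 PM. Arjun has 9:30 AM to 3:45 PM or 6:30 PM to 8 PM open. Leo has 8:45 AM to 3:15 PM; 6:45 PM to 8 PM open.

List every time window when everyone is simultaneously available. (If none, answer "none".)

09:45-13:30

Bashir ∩ Wei: 09:45-14:30.
Bashir ∩ Wei ∩ Dana: 09:45-13:30.
Bashir ∩ Wei ∩ Dana ∩ Arjun: 09:45-13:30.
Bashir ∩ Wei ∩ Dana ∩ Arjun ∩ Leo: 09:45-13:30.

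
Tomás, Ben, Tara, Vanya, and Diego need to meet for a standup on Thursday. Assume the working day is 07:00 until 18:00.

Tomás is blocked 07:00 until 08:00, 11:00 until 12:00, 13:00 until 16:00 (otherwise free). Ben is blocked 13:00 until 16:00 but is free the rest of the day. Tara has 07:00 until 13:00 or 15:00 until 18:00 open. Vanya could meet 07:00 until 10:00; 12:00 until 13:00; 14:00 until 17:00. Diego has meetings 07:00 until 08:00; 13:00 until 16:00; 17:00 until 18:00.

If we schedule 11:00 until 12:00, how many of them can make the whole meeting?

Tomás free: 08:00-11:00, 12:00-13:00, 16:00-18:00 (invert busy blocks within the working day).
Ben free: 07:00-13:00, 16:00-18:00 (invert busy blocks within the working day).
Tara free: 07:00-13:00, 15:00-18:00.
Vanya free: 07:00-10:00, 12:00-13:00, 14:00-17:00.
Diego free: 08:00-13:00, 16:00-17:00 (invert busy blocks within the working day).
Ben, Tara, and Diego can make the full 11:00-12:00 slot — that's 3.

3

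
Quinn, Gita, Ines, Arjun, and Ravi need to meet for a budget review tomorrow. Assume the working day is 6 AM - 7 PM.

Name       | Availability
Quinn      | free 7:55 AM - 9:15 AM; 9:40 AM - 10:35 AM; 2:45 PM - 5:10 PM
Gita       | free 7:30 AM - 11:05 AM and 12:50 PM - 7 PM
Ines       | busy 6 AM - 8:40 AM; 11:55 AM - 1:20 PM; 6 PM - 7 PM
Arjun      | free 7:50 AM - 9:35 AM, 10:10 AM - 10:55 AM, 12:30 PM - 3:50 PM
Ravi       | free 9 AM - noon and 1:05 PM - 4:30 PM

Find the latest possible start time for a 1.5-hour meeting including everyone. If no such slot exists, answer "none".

Quinn free: 07:55-09:15, 09:40-10:35, 14:45-17:10.
Gita free: 07:30-11:05, 12:50-19:00.
Ines free: 08:40-11:55, 13:20-18:00 (invert busy blocks within the working day).
Arjun free: 07:50-09:35, 10:10-10:55, 12:30-15:50.
Ravi free: 09:00-12:00, 13:05-16:30.
Quinn ∩ Gita: 07:55-09:15, 09:40-10:35, 14:45-17:10.
Quinn ∩ Gita ∩ Ines: 08:40-09:15, 09:40-10:35, 14:45-17:10.
Quinn ∩ Gita ∩ Ines ∩ Arjun: 08:40-09:15, 10:10-10:35, 14:45-15:50.
Quinn ∩ Gita ∩ Ines ∩ Arjun ∩ Ravi: 09:00-09:15, 10:10-10:35, 14:45-15:50.
No common window is at least 90 minutes long.

none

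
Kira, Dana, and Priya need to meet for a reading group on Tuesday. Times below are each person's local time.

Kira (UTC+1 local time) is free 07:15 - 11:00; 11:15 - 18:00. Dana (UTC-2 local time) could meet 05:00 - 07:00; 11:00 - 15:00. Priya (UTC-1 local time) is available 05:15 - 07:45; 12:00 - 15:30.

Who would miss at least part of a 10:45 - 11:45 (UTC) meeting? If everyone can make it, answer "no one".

Dana, Priya

Kira in UTC: 06:15-10:00, 10:15-17:00 (subtract 1h to convert from UTC+1).
Dana in UTC: 07:00-09:00, 13:00-17:00 (add 2h to convert from UTC-2).
Priya in UTC: 06:15-08:45, 13:00-16:30 (add 1h to convert from UTC-1).
Kira: free for 10:45-11:45. Dana: not fully free for 10:45-11:45. Priya: not fully free for 10:45-11:45.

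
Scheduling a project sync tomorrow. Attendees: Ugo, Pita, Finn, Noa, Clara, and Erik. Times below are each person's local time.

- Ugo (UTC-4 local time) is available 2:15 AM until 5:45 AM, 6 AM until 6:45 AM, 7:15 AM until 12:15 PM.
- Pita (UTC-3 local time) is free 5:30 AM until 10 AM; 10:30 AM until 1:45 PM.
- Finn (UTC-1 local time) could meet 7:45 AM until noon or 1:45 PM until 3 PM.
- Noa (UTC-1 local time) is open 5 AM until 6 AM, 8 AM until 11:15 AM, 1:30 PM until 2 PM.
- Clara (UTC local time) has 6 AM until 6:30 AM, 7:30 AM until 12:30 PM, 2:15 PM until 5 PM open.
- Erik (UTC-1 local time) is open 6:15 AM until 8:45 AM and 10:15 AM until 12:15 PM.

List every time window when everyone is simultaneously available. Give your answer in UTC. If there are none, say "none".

09:00-09:45, 11:15-12:15

Ugo in UTC: 06:15-09:45, 10:00-10:45, 11:15-16:15 (add 4h to convert from UTC-4).
Pita in UTC: 08:30-13:00, 13:30-16:45 (add 3h to convert from UTC-3).
Finn in UTC: 08:45-13:00, 14:45-16:00 (add 1h to convert from UTC-1).
Noa in UTC: 06:00-07:00, 09:00-12:15, 14:30-15:00 (add 1h to convert from UTC-1).
Clara in UTC: 06:00-06:30, 07:30-12:30, 14:15-17:00.
Erik in UTC: 07:15-09:45, 11:15-13:15 (add 1h to convert from UTC-1).
Ugo ∩ Pita: 08:30-09:45, 10:00-10:45, 11:15-13:00, 13:30-16:15.
Ugo ∩ Pita ∩ Finn: 08:45-09:45, 10:00-10:45, 11:15-13:00, 14:45-16:00.
Ugo ∩ Pita ∩ Finn ∩ Noa: 09:00-09:45, 10:00-10:45, 11:15-12:15, 14:45-15:00.
Ugo ∩ Pita ∩ Finn ∩ Noa ∩ Clara: 09:00-09:45, 10:00-10:45, 11:15-12:15, 14:45-15:00.
Ugo ∩ Pita ∩ Finn ∩ Noa ∩ Clara ∩ Erik: 09:00-09:45, 11:15-12:15.
So the common availability across everyone is 09:00-09:45, 11:15-12:15.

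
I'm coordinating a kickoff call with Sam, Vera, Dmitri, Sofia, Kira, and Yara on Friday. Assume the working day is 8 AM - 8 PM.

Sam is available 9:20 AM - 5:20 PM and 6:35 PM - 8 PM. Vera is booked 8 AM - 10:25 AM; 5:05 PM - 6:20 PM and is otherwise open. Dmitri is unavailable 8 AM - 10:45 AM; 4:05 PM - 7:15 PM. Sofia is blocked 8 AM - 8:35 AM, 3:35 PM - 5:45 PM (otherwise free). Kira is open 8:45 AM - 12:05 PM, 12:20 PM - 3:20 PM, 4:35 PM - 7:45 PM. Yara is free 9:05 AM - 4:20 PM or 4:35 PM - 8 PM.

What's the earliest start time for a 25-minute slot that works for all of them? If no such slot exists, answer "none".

10:45

Sam free: 09:20-17:20, 18:35-20:00.
Vera free: 10:25-17:05, 18:20-20:00 (invert busy blocks within the working day).
Dmitri free: 10:45-16:05, 19:15-20:00 (invert busy blocks within the working day).
Sofia free: 08:35-15:35, 17:45-20:00 (invert busy blocks within the working day).
Kira free: 08:45-12:05, 12:20-15:20, 16:35-19:45.
Yara free: 09:05-16:20, 16:35-20:00.
Sam ∩ Vera: 10:25-17:05, 18:35-20:00.
Sam ∩ Vera ∩ Dmitri: 10:45-16:05, 19:15-20:00.
Sam ∩ Vera ∩ Dmitri ∩ Sofia: 10:45-15:35, 19:15-20:00.
Sam ∩ Vera ∩ Dmitri ∩ Sofia ∩ Kira: 10:45-12:05, 12:20-15:20, 19:15-19:45.
Sam ∩ Vera ∩ Dmitri ∩ Sofia ∩ Kira ∩ Yara: 10:45-12:05, 12:20-15:20, 19:15-19:45.
So the common availability across everyone is 10:45-12:05, 12:20-15:20, 19:15-19:45.
The first common window of at least 25 minutes is 10:45-12:05, so the earliest start is 10:45.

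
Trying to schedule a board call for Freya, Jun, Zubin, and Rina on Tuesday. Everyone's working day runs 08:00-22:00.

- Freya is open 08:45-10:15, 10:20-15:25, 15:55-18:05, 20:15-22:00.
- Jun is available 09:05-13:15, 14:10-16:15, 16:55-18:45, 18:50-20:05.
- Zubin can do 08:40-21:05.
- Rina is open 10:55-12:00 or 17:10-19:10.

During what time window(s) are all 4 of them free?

10:55-12:00, 17:10-18:05

Freya ∩ Jun: 09:05-10:15, 10:20-13:15, 14:10-15:25, 15:55-16:15, 16:55-18:05.
Freya ∩ Jun ∩ Zubin: 09:05-10:15, 10:20-13:15, 14:10-15:25, 15:55-16:15, 16:55-18:05.
Freya ∩ Jun ∩ Zubin ∩ Rina: 10:55-12:00, 17:10-18:05.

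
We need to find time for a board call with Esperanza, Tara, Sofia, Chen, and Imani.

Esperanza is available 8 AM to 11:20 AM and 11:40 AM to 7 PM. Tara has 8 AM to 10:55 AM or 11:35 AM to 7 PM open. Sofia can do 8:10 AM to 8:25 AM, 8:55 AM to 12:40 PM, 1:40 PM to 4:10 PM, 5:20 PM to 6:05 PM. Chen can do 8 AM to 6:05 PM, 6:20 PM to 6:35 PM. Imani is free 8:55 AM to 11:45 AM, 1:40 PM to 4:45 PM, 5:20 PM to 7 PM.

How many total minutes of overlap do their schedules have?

320

Esperanza ∩ Tara: 08:00-10:55, 11:40-19:00.
Esperanza ∩ Tara ∩ Sofia: 08:10-08:25, 08:55-10:55, 11:40-12:40, 13:40-16:10, 17:20-18:05.
Esperanza ∩ Tara ∩ Sofia ∩ Chen: 08:10-08:25, 08:55-10:55, 11:40-12:40, 13:40-16:10, 17:20-18:05.
Esperanza ∩ Tara ∩ Sofia ∩ Chen ∩ Imani: 08:55-10:55, 11:40-11:45, 13:40-16:10, 17:20-18:05.
Summing the common windows: 120 + 5 + 150 + 45 = 320 minutes.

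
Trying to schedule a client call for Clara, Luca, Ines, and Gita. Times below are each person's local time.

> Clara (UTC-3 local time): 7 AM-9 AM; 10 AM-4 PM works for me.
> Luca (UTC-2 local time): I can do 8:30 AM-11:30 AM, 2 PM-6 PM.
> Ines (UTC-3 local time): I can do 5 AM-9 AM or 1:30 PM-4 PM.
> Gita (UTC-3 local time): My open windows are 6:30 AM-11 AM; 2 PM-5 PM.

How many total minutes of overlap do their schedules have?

210

Clara in UTC: 10:00-12:00, 13:00-19:00 (add 3h to convert from UTC-3).
Luca in UTC: 10:30-13:30, 16:00-20:00 (add 2h to convert from UTC-2).
Ines in UTC: 08:00-12:00, 16:30-19:00 (add 3h to convert from UTC-3).
Gita in UTC: 09:30-14:00, 17:00-20:00 (add 3h to convert from UTC-3).
Clara ∩ Luca: 10:30-12:00, 13:00-13:30, 16:00-19:00.
Clara ∩ Luca ∩ Ines: 10:30-12:00, 16:30-19:00.
Clara ∩ Luca ∩ Ines ∩ Gita: 10:30-12:00, 17:00-19:00.
Those are the intersection windows.
Summing the common windows: 90 + 120 = 210 minutes.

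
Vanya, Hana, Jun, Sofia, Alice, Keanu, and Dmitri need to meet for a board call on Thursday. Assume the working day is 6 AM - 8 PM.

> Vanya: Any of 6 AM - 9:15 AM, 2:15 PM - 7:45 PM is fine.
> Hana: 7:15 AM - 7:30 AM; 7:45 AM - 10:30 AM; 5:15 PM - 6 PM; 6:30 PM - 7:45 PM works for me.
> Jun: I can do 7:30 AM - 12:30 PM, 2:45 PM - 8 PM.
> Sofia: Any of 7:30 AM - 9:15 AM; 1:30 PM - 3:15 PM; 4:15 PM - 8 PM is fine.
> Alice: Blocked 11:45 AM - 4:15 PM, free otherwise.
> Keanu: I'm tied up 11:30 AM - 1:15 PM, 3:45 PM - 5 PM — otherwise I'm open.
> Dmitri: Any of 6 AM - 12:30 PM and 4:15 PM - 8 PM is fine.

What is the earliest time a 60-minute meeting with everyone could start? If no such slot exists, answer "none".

07:45

Vanya free: 06:00-09:15, 14:15-19:45.
Hana free: 07:15-07:30, 07:45-10:30, 17:15-18:00, 18:30-19:45.
Jun free: 07:30-12:30, 14:45-20:00.
Sofia free: 07:30-09:15, 13:30-15:15, 16:15-20:00.
Alice free: 06:00-11:45, 16:15-20:00 (invert busy blocks within the working day).
Keanu free: 06:00-11:30, 13:15-15:45, 17:00-20:00 (invert busy blocks within the working day).
Dmitri free: 06:00-12:30, 16:15-20:00.
Vanya ∩ Hana: 07:15-07:30, 07:45-09:15, 17:15-18:00, 18:30-19:45.
Vanya ∩ Hana ∩ Jun: 07:45-09:15, 17:15-18:00, 18:30-19:45.
Vanya ∩ Hana ∩ Jun ∩ Sofia: 07:45-09:15, 17:15-18:00, 18:30-19:45.
Vanya ∩ Hana ∩ Jun ∩ Sofia ∩ Alice: 07:45-09:15, 17:15-18:00, 18:30-19:45.
Vanya ∩ Hana ∩ Jun ∩ Sofia ∩ Alice ∩ Keanu: 07:45-09:15, 17:15-18:00, 18:30-19:45.
Vanya ∩ Hana ∩ Jun ∩ Sofia ∩ Alice ∩ Keanu ∩ Dmitri: 07:45-09:15, 17:15-18:00, 18:30-19:45.
The first common window of at least 60 minutes is 07:45-09:15, so the earliest start is 07:45.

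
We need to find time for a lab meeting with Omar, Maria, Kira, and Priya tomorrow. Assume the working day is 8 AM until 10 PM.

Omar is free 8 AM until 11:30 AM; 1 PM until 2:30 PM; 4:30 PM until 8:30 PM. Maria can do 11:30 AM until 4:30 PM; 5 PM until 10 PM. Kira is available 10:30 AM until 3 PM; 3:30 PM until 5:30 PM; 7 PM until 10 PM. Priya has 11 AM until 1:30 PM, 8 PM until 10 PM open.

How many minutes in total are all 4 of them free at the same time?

60

Omar ∩ Maria: 13:00-14:30, 17:00-20:30.
Omar ∩ Maria ∩ Kira: 13:00-14:30, 17:00-17:30, 19:00-20:30.
Omar ∩ Maria ∩ Kira ∩ Priya: 13:00-13:30, 20:00-20:30.
Summing the common windows: 30 + 30 = 60 minutes.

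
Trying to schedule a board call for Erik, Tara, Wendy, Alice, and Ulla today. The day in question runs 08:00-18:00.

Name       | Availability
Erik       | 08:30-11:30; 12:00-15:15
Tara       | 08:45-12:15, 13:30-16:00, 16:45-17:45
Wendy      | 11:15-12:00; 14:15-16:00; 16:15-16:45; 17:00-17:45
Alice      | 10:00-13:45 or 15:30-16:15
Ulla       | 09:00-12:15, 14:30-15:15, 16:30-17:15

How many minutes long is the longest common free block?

Erik ∩ Tara: 08:45-11:30, 12:00-12:15, 13:30-15:15.
Erik ∩ Tara ∩ Wendy: 11:15-11:30, 14:15-15:15.
Erik ∩ Tara ∩ Wendy ∩ Alice: 11:15-11:30.
Erik ∩ Tara ∩ Wendy ∩ Alice ∩ Ulla: 11:15-11:30.
So the common availability across everyone is 11:15-11:30.
The longest is 11:15-11:30 at 15 minutes.

15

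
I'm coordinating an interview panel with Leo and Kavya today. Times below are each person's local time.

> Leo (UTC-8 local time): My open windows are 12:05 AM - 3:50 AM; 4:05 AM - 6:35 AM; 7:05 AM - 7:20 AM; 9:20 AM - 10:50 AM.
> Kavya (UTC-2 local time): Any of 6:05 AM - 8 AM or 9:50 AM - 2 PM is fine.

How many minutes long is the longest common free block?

150

Leo in UTC: 08:05-11:50, 12:05-14:35, 15:05-15:20, 17:20-18:50 (add 8h to convert from UTC-8).
Kavya in UTC: 08:05-10:00, 11:50-16:00 (add 2h to convert from UTC-2).
Leo ∩ Kavya: 08:05-10:00, 12:05-14:35, 15:05-15:20.
The longest is 12:05-14:35 at 150 minutes.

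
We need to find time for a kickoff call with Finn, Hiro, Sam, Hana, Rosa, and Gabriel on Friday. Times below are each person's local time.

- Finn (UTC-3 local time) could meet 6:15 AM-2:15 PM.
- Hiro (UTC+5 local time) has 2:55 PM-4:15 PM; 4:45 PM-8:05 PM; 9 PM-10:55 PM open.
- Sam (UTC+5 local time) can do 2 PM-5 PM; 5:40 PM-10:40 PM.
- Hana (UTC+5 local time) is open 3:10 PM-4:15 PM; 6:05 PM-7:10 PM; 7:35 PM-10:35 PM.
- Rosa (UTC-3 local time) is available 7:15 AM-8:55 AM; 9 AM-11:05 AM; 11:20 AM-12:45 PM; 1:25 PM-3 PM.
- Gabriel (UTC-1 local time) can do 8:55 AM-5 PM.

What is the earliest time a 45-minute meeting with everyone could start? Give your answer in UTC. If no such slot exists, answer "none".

10:15

Finn in UTC: 09:15-17:15 (add 3h to convert from UTC-3).
Hiro in UTC: 09:55-11:15, 11:45-15:05, 16:00-17:55 (subtract 5h to convert from UTC+5).
Sam in UTC: 09:00-12:00, 12:40-17:40 (subtract 5h to convert from UTC+5).
Hana in UTC: 10:10-11:15, 13:05-14:10, 14:35-17:35 (subtract 5h to convert from UTC+5).
Rosa in UTC: 10:15-11:55, 12:00-14:05, 14:20-15:45, 16:25-18:00 (add 3h to convert from UTC-3).
Gabriel in UTC: 09:55-18:00 (add 1h to convert from UTC-1).
Finn ∩ Hiro: 09:55-11:15, 11:45-15:05, 16:00-17:15.
Finn ∩ Hiro ∩ Sam: 09:55-11:15, 11:45-12:00, 12:40-15:05, 16:00-17:15.
Finn ∩ Hiro ∩ Sam ∩ Hana: 10:10-11:15, 13:05-14:10, 14:35-15:05, 16:00-17:15.
Finn ∩ Hiro ∩ Sam ∩ Hana ∩ Rosa: 10:15-11:15, 13:05-14:05, 14:35-15:05, 16:25-17:15.
Finn ∩ Hiro ∩ Sam ∩ Hana ∩ Rosa ∩ Gabriel: 10:15-11:15, 13:05-14:05, 14:35-15:05, 16:25-17:15.
The first common window of at least 45 minutes is 10:15-11:15, so the earliest start is 10:15.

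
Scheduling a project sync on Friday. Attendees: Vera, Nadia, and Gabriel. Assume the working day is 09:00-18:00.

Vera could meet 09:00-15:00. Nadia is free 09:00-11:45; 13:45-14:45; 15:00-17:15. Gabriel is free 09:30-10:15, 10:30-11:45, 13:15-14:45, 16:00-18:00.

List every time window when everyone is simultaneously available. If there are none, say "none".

Vera ∩ Nadia: 09:00-11:45, 13:45-14:45.
Vera ∩ Nadia ∩ Gabriel: 09:30-10:15, 10:30-11:45, 13:45-14:45.
Those are the intersection windows.

09:30-10:15, 10:30-11:45, 13:45-14:45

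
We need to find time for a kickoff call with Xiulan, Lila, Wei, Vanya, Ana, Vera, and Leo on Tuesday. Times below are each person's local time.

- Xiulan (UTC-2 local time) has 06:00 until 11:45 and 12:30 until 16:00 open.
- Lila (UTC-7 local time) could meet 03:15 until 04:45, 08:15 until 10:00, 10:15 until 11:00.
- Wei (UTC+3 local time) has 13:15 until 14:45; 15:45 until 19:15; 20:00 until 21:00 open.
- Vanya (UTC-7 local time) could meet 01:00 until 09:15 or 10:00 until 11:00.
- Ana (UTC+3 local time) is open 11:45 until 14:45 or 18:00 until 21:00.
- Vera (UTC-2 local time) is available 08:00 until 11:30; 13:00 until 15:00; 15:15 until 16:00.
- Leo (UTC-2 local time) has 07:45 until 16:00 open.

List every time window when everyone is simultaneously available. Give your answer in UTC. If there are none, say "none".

Xiulan in UTC: 08:00-13:45, 14:30-18:00 (add 2h to convert from UTC-2).
Lila in UTC: 10:15-11:45, 15:15-17:00, 17:15-18:00 (add 7h to convert from UTC-7).
Wei in UTC: 10:15-11:45, 12:45-16:15, 17:00-18:00 (subtract 3h to convert from UTC+3).
Vanya in UTC: 08:00-16:15, 17:00-18:00 (add 7h to convert from UTC-7).
Ana in UTC: 08:45-11:45, 15:00-18:00 (subtract 3h to convert from UTC+3).
Vera in UTC: 10:00-13:30, 15:00-17:00, 17:15-18:00 (add 2h to convert from UTC-2).
Leo in UTC: 09:45-18:00 (add 2h to convert from UTC-2).
Xiulan ∩ Lila: 10:15-11:45, 15:15-17:00, 17:15-18:00.
Xiulan ∩ Lila ∩ Wei: 10:15-11:45, 15:15-16:15, 17:15-18:00.
Xiulan ∩ Lila ∩ Wei ∩ Vanya: 10:15-11:45, 15:15-16:15, 17:15-18:00.
Xiulan ∩ Lila ∩ Wei ∩ Vanya ∩ Ana: 10:15-11:45, 15:15-16:15, 17:15-18:00.
Xiulan ∩ Lila ∩ Wei ∩ Vanya ∩ Ana ∩ Vera: 10:15-11:45, 15:15-16:15, 17:15-18:00.
Xiulan ∩ Lila ∩ Wei ∩ Vanya ∩ Ana ∩ Vera ∩ Leo: 10:15-11:45, 15:15-16:15, 17:15-18:00.

10:15-11:45, 15:15-16:15, 17:15-18:00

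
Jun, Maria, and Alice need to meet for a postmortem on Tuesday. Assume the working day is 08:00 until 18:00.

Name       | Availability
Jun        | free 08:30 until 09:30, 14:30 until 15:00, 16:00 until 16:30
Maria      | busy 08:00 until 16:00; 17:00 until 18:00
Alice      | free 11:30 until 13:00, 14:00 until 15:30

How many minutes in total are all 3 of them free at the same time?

Jun free: 08:30-09:30, 14:30-15:00, 16:00-16:30.
Maria free: 16:00-17:00 (invert busy blocks within the working day).
Alice free: 11:30-13:00, 14:00-15:30.
Jun ∩ Maria: 16:00-16:30.
Jun ∩ Maria ∩ Alice: ∅.
There is no time when everyone is free.
There is no common window, so the total is 0 minutes.

0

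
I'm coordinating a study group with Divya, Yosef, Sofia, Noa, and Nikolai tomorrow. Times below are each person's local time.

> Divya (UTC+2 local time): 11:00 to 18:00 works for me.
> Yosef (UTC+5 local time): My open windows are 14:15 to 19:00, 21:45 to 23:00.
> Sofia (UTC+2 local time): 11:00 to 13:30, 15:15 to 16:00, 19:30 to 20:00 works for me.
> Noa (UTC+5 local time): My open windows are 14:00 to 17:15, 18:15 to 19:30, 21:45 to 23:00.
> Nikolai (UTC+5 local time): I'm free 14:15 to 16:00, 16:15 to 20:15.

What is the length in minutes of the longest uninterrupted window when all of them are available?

105

Divya in UTC: 09:00-16:00 (subtract 2h to convert from UTC+2).
Yosef in UTC: 09:15-14:00, 16:45-18:00 (subtract 5h to convert from UTC+5).
Sofia in UTC: 09:00-11:30, 13:15-14:00, 17:30-18:00 (subtract 2h to convert from UTC+2).
Noa in UTC: 09:00-12:15, 13:15-14:30, 16:45-18:00 (subtract 5h to convert from UTC+5).
Nikolai in UTC: 09:15-11:00, 11:15-15:15 (subtract 5h to convert from UTC+5).
Divya ∩ Yosef: 09:15-14:00.
Divya ∩ Yosef ∩ Sofia: 09:15-11:30, 13:15-14:00.
Divya ∩ Yosef ∩ Sofia ∩ Noa: 09:15-11:30, 13:15-14:00.
Divya ∩ Yosef ∩ Sofia ∩ Noa ∩ Nikolai: 09:15-11:00, 11:15-11:30, 13:15-14:00.
The longest is 09:15-11:00 at 105 minutes.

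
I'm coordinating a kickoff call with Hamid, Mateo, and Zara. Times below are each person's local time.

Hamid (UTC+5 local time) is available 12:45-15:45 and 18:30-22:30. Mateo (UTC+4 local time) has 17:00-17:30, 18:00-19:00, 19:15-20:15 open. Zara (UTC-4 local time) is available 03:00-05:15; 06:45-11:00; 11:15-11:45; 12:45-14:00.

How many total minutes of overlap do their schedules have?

90

Hamid in UTC: 07:45-10:45, 13:30-17:30 (subtract 5h to convert from UTC+5).
Mateo in UTC: 13:00-13:30, 14:00-15:00, 15:15-16:15 (subtract 4h to convert from UTC+4).
Zara in UTC: 07:00-09:15, 10:45-15:00, 15:15-15:45, 16:45-18:00 (add 4h to convert from UTC-4).
Hamid ∩ Mateo: 14:00-15:00, 15:15-16:15.
Hamid ∩ Mateo ∩ Zara: 14:00-15:00, 15:15-15:45.
Those are the intersection windows.
Summing the common windows: 60 + 30 = 90 minutes.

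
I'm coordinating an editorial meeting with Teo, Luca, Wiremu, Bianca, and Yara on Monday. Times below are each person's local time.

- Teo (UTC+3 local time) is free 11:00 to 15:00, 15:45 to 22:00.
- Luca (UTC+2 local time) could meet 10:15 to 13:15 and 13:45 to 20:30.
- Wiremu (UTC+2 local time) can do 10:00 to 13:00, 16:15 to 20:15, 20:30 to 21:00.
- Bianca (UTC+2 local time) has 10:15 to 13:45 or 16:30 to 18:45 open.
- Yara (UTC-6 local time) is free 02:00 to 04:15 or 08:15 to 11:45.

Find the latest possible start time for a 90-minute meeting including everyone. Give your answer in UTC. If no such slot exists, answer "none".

15:15

Teo in UTC: 08:00-12:00, 12:45-19:00 (subtract 3h to convert from UTC+3).
Luca in UTC: 08:15-11:15, 11:45-18:30 (subtract 2h to convert from UTC+2).
Wiremu in UTC: 08:00-11:00, 14:15-18:15, 18:30-19:00 (subtract 2h to convert from UTC+2).
Bianca in UTC: 08:15-11:45, 14:30-16:45 (subtract 2h to convert from UTC+2).
Yara in UTC: 08:00-10:15, 14:15-17:45 (add 6h to convert from UTC-6).
Teo ∩ Luca: 08:15-11:15, 11:45-12:00, 12:45-18:30.
Teo ∩ Luca ∩ Wiremu: 08:15-11:00, 14:15-18:15.
Teo ∩ Luca ∩ Wiremu ∩ Bianca: 08:15-11:00, 14:30-16:45.
Teo ∩ Luca ∩ Wiremu ∩ Bianca ∩ Yara: 08:15-10:15, 14:30-16:45.
So the common availability across everyone is 08:15-10:15, 14:30-16:45.
The last common window of at least 90 minutes is 14:30-16:45; a 90-minute meeting can start as late as 15:15 and still end by 16:45.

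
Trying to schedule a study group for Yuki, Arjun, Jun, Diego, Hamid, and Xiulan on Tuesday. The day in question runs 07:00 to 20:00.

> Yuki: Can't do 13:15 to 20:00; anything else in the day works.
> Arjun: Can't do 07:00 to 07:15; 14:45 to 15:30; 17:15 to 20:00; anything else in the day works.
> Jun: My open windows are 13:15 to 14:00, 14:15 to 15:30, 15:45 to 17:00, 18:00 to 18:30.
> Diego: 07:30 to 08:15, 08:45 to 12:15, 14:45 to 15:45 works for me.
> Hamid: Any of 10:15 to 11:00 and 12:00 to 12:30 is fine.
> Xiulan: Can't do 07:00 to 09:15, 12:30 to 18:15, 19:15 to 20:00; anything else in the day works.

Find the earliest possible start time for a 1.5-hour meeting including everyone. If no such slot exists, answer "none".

Yuki free: 07:00-13:15 (invert busy blocks within the working day).
Arjun free: 07:15-14:45, 15:30-17:15 (invert busy blocks within the working day).
Jun free: 13:15-14:00, 14:15-15:30, 15:45-17:00, 18:00-18:30.
Diego free: 07:30-08:15, 08:45-12:15, 14:45-15:45.
Hamid free: 10:15-11:00, 12:00-12:30.
Xiulan free: 09:15-12:30, 18:15-19:15 (invert busy blocks within the working day).
Yuki ∩ Arjun: 07:15-13:15.
Yuki ∩ Arjun ∩ Jun: ∅.
Yuki ∩ Arjun ∩ Jun ∩ Diego: ∅.
Yuki ∩ Arjun ∩ Jun ∩ Diego ∩ Hamid: ∅.
Yuki ∩ Arjun ∩ Jun ∩ Diego ∩ Hamid ∩ Xiulan: ∅.
There is no time when everyone is free.
No common window is at least 90 minutes long.

none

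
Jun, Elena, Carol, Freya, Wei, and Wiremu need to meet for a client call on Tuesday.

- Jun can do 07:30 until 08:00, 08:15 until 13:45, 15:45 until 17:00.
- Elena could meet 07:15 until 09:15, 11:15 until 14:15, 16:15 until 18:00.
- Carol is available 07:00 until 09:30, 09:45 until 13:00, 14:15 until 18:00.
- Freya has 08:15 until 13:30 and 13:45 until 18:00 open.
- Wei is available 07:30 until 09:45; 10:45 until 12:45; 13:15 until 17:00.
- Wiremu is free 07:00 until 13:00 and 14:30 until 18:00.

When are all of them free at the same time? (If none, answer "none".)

Jun ∩ Elena: 07:30-08:00, 08:15-09:15, 11:15-13:45, 16:15-17:00.
Jun ∩ Elena ∩ Carol: 07:30-08:00, 08:15-09:15, 11:15-13:00, 16:15-17:00.
Jun ∩ Elena ∩ Carol ∩ Freya: 08:15-09:15, 11:15-13:00, 16:15-17:00.
Jun ∩ Elena ∩ Carol ∩ Freya ∩ Wei: 08:15-09:15, 11:15-12:45, 16:15-17:00.
Jun ∩ Elena ∩ Carol ∩ Freya ∩ Wei ∩ Wiremu: 08:15-09:15, 11:15-12:45, 16:15-17:00.

08:15-09:15, 11:15-12:45, 16:15-17:00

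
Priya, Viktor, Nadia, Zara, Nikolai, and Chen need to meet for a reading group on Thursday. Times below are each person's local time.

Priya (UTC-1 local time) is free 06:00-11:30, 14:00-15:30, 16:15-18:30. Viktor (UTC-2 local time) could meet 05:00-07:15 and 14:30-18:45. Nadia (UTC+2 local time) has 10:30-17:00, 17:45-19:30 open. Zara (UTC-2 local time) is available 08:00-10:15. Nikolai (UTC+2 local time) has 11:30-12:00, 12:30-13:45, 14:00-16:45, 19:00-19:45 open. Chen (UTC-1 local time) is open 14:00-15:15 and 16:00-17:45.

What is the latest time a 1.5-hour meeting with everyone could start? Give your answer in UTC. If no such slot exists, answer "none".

Priya in UTC: 07:00-12:30, 15:00-16:30, 17:15-19:30 (add 1h to convert from UTC-1).
Viktor in UTC: 07:00-09:15, 16:30-20:45 (add 2h to convert from UTC-2).
Nadia in UTC: 08:30-15:00, 15:45-17:30 (subtract 2h to convert from UTC+2).
Zara in UTC: 10:00-12:15 (add 2h to convert from UTC-2).
Nikolai in UTC: 09:30-10:00, 10:30-11:45, 12:00-14:45, 17:00-17:45 (subtract 2h to convert from UTC+2).
Chen in UTC: 15:00-16:15, 17:00-18:45 (add 1h to convert from UTC-1).
Priya ∩ Viktor: 07:00-09:15, 17:15-19:30.
Priya ∩ Viktor ∩ Nadia: 08:30-09:15, 17:15-17:30.
Priya ∩ Viktor ∩ Nadia ∩ Zara: ∅.
Priya ∩ Viktor ∩ Nadia ∩ Zara ∩ Nikolai: ∅.
Priya ∩ Viktor ∩ Nadia ∩ Zara ∩ Nikolai ∩ Chen: ∅.
There is no time when everyone is free.
No common window is at least 90 minutes long.

none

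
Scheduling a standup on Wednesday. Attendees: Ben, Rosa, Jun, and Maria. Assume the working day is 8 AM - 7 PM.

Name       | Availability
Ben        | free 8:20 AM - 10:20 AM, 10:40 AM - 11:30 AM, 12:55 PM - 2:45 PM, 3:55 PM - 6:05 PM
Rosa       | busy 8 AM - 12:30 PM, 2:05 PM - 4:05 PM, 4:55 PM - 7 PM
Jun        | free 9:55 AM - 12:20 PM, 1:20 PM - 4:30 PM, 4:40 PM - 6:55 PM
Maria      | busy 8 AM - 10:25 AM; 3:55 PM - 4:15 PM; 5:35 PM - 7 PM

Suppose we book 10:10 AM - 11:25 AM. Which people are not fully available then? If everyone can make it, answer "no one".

Ben free: 08:20-10:20, 10:40-11:30, 12:55-14:45, 15:55-18:05.
Rosa free: 12:30-14:05, 16:05-16:55 (invert busy blocks within the working day).
Jun free: 09:55-12:20, 13:20-16:30, 16:40-18:55.
Maria free: 10:25-15:55, 16:15-17:35 (invert busy blocks within the working day).
Ben: not fully free for 10:10-11:25. Rosa: not fully free for 10:10-11:25. Jun: free for 10:10-11:25. Maria: not fully free for 10:10-11:25.

Ben, Maria, Rosa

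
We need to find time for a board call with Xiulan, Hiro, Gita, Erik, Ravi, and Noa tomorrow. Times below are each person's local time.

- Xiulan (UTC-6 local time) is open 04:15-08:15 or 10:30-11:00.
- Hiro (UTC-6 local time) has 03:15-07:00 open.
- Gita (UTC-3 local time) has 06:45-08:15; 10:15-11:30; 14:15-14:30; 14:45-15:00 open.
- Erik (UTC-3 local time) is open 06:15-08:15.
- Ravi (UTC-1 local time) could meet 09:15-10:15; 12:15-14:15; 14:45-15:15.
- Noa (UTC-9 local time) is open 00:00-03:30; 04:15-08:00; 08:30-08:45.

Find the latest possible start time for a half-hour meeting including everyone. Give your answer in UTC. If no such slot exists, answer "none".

Xiulan in UTC: 10:15-14:15, 16:30-17:00 (add 6h to convert from UTC-6).
Hiro in UTC: 09:15-13:00 (add 6h to convert from UTC-6).
Gita in UTC: 09:45-11:15, 13:15-14:30, 17:15-17:30, 17:45-18:00 (add 3h to convert from UTC-3).
Erik in UTC: 09:15-11:15 (add 3h to convert from UTC-3).
Ravi in UTC: 10:15-11:15, 13:15-15:15, 15:45-16:15 (add 1h to convert from UTC-1).
Noa in UTC: 09:00-12:30, 13:15-17:00, 17:30-17:45 (add 9h to convert from UTC-9).
Xiulan ∩ Hiro: 10:15-13:00.
Xiulan ∩ Hiro ∩ Gita: 10:15-11:15.
Xiulan ∩ Hiro ∩ Gita ∩ Erik: 10:15-11:15.
Xiulan ∩ Hiro ∩ Gita ∩ Erik ∩ Ravi: 10:15-11:15.
Xiulan ∩ Hiro ∩ Gita ∩ Erik ∩ Ravi ∩ Noa: 10:15-11:15.
The last common window of at least 30 minutes is 10:15-11:15; a 30-minute meeting can start as late as 10:45 and still end by 11:15.

10:45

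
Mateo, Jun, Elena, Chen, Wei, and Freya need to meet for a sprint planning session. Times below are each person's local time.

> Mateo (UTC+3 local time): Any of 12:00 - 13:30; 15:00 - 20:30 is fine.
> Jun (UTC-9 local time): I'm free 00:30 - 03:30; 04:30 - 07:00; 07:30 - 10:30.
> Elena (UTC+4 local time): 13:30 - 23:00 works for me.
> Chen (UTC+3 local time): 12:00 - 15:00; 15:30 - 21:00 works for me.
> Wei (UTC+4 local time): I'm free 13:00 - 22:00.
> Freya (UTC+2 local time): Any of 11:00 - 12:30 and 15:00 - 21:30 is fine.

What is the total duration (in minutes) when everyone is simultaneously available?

270

Mateo in UTC: 09:00-10:30, 12:00-17:30 (subtract 3h to convert from UTC+3).
Jun in UTC: 09:30-12:30, 13:30-16:00, 16:30-19:30 (add 9h to convert from UTC-9).
Elena in UTC: 09:30-19:00 (subtract 4h to convert from UTC+4).
Chen in UTC: 09:00-12:00, 12:30-18:00 (subtract 3h to convert from UTC+3).
Wei in UTC: 09:00-18:00 (subtract 4h to convert from UTC+4).
Freya in UTC: 09:00-10:30, 13:00-19:30 (subtract 2h to convert from UTC+2).
Mateo ∩ Jun: 09:30-10:30, 12:00-12:30, 13:30-16:00, 16:30-17:30.
Mateo ∩ Jun ∩ Elena: 09:30-10:30, 12:00-12:30, 13:30-16:00, 16:30-17:30.
Mateo ∩ Jun ∩ Elena ∩ Chen: 09:30-10:30, 13:30-16:00, 16:30-17:30.
Mateo ∩ Jun ∩ Elena ∩ Chen ∩ Wei: 09:30-10:30, 13:30-16:00, 16:30-17:30.
Mateo ∩ Jun ∩ Elena ∩ Chen ∩ Wei ∩ Freya: 09:30-10:30, 13:30-16:00, 16:30-17:30.
Summing the common windows: 60 + 150 + 60 = 270 minutes.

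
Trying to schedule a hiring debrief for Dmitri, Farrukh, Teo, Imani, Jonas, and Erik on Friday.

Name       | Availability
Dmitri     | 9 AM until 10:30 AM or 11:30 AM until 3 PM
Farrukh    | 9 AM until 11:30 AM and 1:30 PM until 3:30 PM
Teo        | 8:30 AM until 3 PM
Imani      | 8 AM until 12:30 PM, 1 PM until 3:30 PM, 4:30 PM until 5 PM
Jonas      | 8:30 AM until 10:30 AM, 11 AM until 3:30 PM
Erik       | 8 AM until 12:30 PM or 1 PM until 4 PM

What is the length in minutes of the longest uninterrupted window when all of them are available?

Dmitri ∩ Farrukh: 09:00-10:30, 13:30-15:00.
Dmitri ∩ Farrukh ∩ Teo: 09:00-10:30, 13:30-15:00.
Dmitri ∩ Farrukh ∩ Teo ∩ Imani: 09:00-10:30, 13:30-15:00.
Dmitri ∩ Farrukh ∩ Teo ∩ Imani ∩ Jonas: 09:00-10:30, 13:30-15:00.
Dmitri ∩ Farrukh ∩ Teo ∩ Imani ∩ Jonas ∩ Erik: 09:00-10:30, 13:30-15:00.
The longest is 09:00-10:30 at 90 minutes.

90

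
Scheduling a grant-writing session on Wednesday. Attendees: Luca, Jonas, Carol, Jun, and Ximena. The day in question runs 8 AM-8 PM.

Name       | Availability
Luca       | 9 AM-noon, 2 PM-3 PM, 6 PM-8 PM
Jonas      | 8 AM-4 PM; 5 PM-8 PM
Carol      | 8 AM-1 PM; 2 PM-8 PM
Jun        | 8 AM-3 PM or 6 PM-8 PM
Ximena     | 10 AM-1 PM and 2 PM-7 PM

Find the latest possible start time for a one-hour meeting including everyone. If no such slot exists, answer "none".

18:00

Luca ∩ Jonas: 09:00-12:00, 14:00-15:00, 18:00-20:00.
Luca ∩ Jonas ∩ Carol: 09:00-12:00, 14:00-15:00, 18:00-20:00.
Luca ∩ Jonas ∩ Carol ∩ Jun: 09:00-12:00, 14:00-15:00, 18:00-20:00.
Luca ∩ Jonas ∩ Carol ∩ Jun ∩ Ximena: 10:00-12:00, 14:00-15:00, 18:00-19:00.
The last common window of at least 60 minutes is 18:00-19:00; a 60-minute meeting can start as late as 18:00 and still end by 19:00.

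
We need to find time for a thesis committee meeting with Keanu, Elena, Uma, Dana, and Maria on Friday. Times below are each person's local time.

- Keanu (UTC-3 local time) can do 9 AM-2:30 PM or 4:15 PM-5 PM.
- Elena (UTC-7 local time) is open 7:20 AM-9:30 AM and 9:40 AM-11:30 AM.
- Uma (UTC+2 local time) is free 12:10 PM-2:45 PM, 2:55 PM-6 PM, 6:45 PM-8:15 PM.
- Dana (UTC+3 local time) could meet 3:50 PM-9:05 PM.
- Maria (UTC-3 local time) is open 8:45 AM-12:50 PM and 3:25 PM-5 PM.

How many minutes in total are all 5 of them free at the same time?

Keanu in UTC: 12:00-17:30, 19:15-20:00 (add 3h to convert from UTC-3).
Elena in UTC: 14:20-16:30, 16:40-18:30 (add 7h to convert from UTC-7).
Uma in UTC: 10:10-12:45, 12:55-16:00, 16:45-18:15 (subtract 2h to convert from UTC+2).
Dana in UTC: 12:50-18:05 (subtract 3h to convert from UTC+3).
Maria in UTC: 11:45-15:50, 18:25-20:00 (add 3h to convert from UTC-3).
Keanu ∩ Elena: 14:20-16:30, 16:40-17:30.
Keanu ∩ Elena ∩ Uma: 14:20-16:00, 16:45-17:30.
Keanu ∩ Elena ∩ Uma ∩ Dana: 14:20-16:00, 16:45-17:30.
Keanu ∩ Elena ∩ Uma ∩ Dana ∩ Maria: 14:20-15:50.
That's a single block of 90 minutes.

90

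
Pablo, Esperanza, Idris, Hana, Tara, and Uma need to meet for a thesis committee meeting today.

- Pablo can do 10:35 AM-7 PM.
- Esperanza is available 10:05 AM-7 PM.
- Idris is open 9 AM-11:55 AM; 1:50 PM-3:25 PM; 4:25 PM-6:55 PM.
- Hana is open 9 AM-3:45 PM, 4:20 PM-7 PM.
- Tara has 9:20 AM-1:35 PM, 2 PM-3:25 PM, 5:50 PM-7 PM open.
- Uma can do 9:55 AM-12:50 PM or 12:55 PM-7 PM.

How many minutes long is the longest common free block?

85

Pablo ∩ Esperanza: 10:35-19:00.
Pablo ∩ Esperanza ∩ Idris: 10:35-11:55, 13:50-15:25, 16:25-18:55.
Pablo ∩ Esperanza ∩ Idris ∩ Hana: 10:35-11:55, 13:50-15:25, 16:25-18:55.
Pablo ∩ Esperanza ∩ Idris ∩ Hana ∩ Tara: 10:35-11:55, 14:00-15:25, 17:50-18:55.
Pablo ∩ Esperanza ∩ Idris ∩ Hana ∩ Tara ∩ Uma: 10:35-11:55, 14:00-15:25, 17:50-18:55.
The longest is 14:00-15:25 at 85 minutes.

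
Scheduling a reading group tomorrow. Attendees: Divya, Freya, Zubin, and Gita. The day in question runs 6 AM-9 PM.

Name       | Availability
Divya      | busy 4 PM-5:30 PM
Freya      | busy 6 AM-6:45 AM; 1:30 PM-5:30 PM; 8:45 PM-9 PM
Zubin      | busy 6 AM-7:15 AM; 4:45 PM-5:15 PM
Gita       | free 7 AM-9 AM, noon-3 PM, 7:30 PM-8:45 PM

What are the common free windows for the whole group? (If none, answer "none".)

Divya free: 06:00-16:00, 17:30-21:00 (invert busy blocks within the working day).
Freya free: 06:45-13:30, 17:30-20:45 (invert busy blocks within the working day).
Zubin free: 07:15-16:45, 17:15-21:00 (invert busy blocks within the working day).
Gita free: 07:00-09:00, 12:00-15:00, 19:30-20:45.
Divya ∩ Freya: 06:45-13:30, 17:30-20:45.
Divya ∩ Freya ∩ Zubin: 07:15-13:30, 17:30-20:45.
Divya ∩ Freya ∩ Zubin ∩ Gita: 07:15-09:00, 12:00-13:30, 19:30-20:45.
Those are the intersection windows.

07:15-09:00, 12:00-13:30, 19:30-20:45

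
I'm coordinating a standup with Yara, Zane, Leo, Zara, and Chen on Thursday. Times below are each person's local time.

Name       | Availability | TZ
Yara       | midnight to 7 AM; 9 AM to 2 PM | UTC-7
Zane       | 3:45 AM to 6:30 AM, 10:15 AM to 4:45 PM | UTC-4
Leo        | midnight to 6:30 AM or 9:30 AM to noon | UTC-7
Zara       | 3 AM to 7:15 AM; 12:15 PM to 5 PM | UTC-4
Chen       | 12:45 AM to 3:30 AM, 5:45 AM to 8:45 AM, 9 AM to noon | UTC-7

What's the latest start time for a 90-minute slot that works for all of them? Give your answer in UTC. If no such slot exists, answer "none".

17:30

Yara in UTC: 07:00-14:00, 16:00-21:00 (add 7h to convert from UTC-7).
Zane in UTC: 07:45-10:30, 14:15-20:45 (add 4h to convert from UTC-4).
Leo in UTC: 07:00-13:30, 16:30-19:00 (add 7h to convert from UTC-7).
Zara in UTC: 07:00-11:15, 16:15-21:00 (add 4h to convert from UTC-4).
Chen in UTC: 07:45-10:30, 12:45-15:45, 16:00-19:00 (add 7h to convert from UTC-7).
Yara ∩ Zane: 07:45-10:30, 16:00-20:45.
Yara ∩ Zane ∩ Leo: 07:45-10:30, 16:30-19:00.
Yara ∩ Zane ∩ Leo ∩ Zara: 07:45-10:30, 16:30-19:00.
Yara ∩ Zane ∩ Leo ∩ Zara ∩ Chen: 07:45-10:30, 16:30-19:00.
Those are the intersection windows.
The last common window of at least 90 minutes is 16:30-19:00; a 90-minute meeting can start as late as 17:30 and still end by 19:00.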